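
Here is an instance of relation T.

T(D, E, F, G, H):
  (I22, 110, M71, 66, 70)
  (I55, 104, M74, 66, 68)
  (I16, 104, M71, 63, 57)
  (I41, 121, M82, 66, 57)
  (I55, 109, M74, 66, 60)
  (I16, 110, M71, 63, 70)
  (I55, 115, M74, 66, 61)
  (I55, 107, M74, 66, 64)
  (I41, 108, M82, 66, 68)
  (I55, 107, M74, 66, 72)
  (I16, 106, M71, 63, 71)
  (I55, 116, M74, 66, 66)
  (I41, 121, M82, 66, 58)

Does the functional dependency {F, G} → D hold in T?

(F=M71, G=66): 1 row → D = I22 ✓
(F=M74, G=66): 6 rows → D = I55, I55, I55, I55, I55, I55 ✓
(F=M71, G=63): 3 rows → D = I16, I16, I16 ✓
(F=M82, G=66): 3 rows → D = I41, I41, I41 ✓
Every {F, G} value is associated with a single D value, so {F, G} → D holds.

Yes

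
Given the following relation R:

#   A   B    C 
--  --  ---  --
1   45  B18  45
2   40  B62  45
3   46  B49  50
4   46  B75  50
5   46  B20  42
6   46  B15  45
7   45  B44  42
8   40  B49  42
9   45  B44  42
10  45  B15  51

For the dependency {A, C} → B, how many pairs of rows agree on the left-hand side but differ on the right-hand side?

1

(A=46, C=50): violating pairs (3,4) — 1 pair.
(A=45, C=42): all 2 rows agree on B — 0 pairs.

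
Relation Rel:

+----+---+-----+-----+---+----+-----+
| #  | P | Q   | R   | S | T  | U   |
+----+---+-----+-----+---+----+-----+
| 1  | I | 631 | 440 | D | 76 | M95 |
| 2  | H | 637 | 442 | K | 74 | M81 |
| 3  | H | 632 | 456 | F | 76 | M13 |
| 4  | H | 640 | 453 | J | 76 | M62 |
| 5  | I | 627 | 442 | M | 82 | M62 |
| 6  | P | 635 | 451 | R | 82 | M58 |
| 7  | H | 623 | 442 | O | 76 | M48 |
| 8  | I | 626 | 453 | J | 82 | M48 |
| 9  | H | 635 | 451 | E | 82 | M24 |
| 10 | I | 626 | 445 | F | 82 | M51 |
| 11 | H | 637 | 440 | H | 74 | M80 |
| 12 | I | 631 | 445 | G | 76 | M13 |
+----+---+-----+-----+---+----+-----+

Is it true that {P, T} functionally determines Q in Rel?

(P=I, T=76): rows 1, 12 → Q = 631, 631 ✓
(P=H, T=74): rows 2, 11 → Q = 637, 637 ✓
(P=H, T=76): rows 3, 4, 7 → Q takes values {632, 640, 623} — violation
(P=I, T=82): rows 5, 8, 10 → Q takes values {627, 626} — violation
(P=P, T=82): row 6 → Q = 635 ✓
(P=H, T=82): row 9 → Q = 635 ✓
Two rows agree on {P, T} but differ on Q, so {P, T} -> Q does not hold.

No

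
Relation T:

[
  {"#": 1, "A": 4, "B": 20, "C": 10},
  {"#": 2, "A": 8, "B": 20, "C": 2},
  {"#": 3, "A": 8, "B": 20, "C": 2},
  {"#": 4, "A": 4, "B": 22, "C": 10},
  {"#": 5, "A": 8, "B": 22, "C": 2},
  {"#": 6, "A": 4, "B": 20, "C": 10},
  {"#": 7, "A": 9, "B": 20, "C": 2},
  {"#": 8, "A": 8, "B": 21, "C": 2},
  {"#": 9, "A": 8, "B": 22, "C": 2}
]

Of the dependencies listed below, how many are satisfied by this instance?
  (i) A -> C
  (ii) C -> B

(i) A -> C: every LHS value maps to a single RHS value — holds.
(ii) C -> B: C=10: rows 1, 4, 6 → B takes values {20, 22} — violation; C=2: rows 2, 3, 5, 7, 8, 9 → B takes values {20, 22, 21} — violation — fails.
1 of the 2 dependencies holds.

1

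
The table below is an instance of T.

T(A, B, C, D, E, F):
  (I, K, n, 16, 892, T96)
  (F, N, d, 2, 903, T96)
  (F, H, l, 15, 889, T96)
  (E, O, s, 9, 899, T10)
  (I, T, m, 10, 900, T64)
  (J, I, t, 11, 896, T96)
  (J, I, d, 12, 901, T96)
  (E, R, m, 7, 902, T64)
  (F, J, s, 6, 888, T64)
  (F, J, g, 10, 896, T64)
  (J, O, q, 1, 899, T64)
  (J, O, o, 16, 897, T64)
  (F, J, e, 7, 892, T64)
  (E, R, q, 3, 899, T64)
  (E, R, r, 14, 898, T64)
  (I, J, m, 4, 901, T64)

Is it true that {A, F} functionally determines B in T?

No

(A=I, F=T96): 1 row → B = K ✓
(A=F, F=T96): 2 rows → B takes values {N, H} — violation
(A=E, F=T10): 1 row → B = O ✓
(A=I, F=T64): 2 rows → B takes values {T, J} — violation
(A=J, F=T96): 2 rows → B = I, I ✓
(A=E, F=T64): 3 rows → B = R, R, R ✓
(A=F, F=T64): 3 rows → B = J, J, J ✓
(A=J, F=T64): 2 rows → B = O, O ✓
Two rows agree on {A, F} but differ on B, so {A, F} → B does not hold.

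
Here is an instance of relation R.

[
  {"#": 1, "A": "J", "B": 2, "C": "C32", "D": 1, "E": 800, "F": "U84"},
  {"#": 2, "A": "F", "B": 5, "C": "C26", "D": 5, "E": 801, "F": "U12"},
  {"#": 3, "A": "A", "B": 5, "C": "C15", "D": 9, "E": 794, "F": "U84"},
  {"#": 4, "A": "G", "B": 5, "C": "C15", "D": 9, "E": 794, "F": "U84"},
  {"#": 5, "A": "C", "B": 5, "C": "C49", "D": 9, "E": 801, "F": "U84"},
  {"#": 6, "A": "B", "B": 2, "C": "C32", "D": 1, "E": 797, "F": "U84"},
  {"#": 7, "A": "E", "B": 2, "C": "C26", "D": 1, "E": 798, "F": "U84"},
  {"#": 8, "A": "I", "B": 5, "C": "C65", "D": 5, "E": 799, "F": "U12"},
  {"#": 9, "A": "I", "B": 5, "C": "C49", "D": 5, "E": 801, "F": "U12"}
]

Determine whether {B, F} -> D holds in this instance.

Yes

(B=2, F=U84): rows 1, 6, 7 → D = 1, 1, 1 ✓
(B=5, F=U12): rows 2, 8, 9 → D = 5, 5, 5 ✓
(B=5, F=U84): rows 3, 4, 5 → D = 9, 9, 9 ✓
Every {B, F} value is associated with a single D value, so {B, F} -> D holds.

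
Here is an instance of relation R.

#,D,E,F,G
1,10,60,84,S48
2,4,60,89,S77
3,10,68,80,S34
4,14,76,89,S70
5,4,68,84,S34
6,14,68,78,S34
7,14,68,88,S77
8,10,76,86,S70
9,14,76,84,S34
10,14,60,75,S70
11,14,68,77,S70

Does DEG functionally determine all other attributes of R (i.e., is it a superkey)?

All 11 rows have distinct DEG values, so DEG → (all attributes) holds and DEG is a superkey.

Yes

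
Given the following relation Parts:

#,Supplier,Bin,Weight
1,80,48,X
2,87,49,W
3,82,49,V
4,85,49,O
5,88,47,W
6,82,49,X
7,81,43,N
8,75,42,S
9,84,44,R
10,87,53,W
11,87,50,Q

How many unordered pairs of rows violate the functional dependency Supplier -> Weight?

Supplier=87: violating pairs (2,11), (10,11) — 2 pairs.
Supplier=82: violating pairs (3,6) — 1 pair.

3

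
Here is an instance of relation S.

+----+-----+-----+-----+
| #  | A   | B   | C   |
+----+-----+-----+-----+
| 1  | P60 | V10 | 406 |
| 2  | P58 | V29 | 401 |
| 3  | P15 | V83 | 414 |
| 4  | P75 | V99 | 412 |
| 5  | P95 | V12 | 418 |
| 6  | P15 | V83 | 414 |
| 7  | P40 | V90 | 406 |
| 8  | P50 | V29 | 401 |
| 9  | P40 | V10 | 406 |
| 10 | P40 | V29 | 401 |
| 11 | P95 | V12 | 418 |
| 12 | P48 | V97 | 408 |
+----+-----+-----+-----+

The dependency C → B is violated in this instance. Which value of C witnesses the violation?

406

C=406: rows 1, 7, 9 → B takes values {V10, V90} — violation
C=401: rows 2, 8, 10 → B = V29, V29, V29 ✓
C=414: rows 3, 6 → B = V83, V83 ✓
C=412: row 4 → B = V99 ✓
C=418: rows 5, 11 → B = V12, V12 ✓
C=408: row 12 → B = V97 ✓
The only C value with inconsistent B is C=406.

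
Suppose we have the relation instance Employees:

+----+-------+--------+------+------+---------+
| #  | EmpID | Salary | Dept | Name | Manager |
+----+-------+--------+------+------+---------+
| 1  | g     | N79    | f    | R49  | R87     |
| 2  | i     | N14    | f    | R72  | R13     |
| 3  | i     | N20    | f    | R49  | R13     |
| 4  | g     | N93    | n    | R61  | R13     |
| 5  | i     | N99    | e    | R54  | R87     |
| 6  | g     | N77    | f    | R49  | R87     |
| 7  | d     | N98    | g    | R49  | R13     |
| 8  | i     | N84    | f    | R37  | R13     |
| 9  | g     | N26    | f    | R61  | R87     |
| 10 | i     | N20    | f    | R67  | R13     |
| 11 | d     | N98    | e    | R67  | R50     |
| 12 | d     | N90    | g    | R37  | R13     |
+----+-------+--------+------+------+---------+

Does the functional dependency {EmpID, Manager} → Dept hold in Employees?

Yes

(EmpID=g, Manager=R87): rows 1, 6, 9 → Dept = f, f, f ✓
(EmpID=i, Manager=R13): rows 2, 3, 8, 10 → Dept = f, f, f, f ✓
(EmpID=g, Manager=R13): row 4 → Dept = n ✓
(EmpID=i, Manager=R87): row 5 → Dept = e ✓
(EmpID=d, Manager=R13): rows 7, 12 → Dept = g, g ✓
(EmpID=d, Manager=R50): row 11 → Dept = e ✓
Every {EmpID, Manager} value is associated with a single Dept value, so {EmpID, Manager} → Dept holds.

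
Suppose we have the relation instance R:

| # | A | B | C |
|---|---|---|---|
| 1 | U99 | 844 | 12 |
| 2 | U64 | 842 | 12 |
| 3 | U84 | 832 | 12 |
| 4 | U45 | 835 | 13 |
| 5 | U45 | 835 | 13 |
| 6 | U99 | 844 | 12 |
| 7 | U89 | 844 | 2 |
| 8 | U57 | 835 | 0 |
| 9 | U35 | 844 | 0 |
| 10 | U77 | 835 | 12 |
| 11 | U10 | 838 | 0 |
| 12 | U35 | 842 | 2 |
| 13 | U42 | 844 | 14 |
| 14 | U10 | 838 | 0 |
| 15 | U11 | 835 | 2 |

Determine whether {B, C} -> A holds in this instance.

(B=844, C=12): rows 1, 6 → A = U99, U99 ✓
(B=842, C=12): row 2 → A = U64 ✓
(B=832, C=12): row 3 → A = U84 ✓
(B=835, C=13): rows 4, 5 → A = U45, U45 ✓
(B=844, C=2): row 7 → A = U89 ✓
(B=835, C=0): row 8 → A = U57 ✓
(B=844, C=0): row 9 → A = U35 ✓
(B=835, C=12): row 10 → A = U77 ✓
(B=838, C=0): rows 11, 14 → A = U10, U10 ✓
(B=842, C=2): row 12 → A = U35 ✓
(B=844, C=14): row 13 → A = U42 ✓
(B=835, C=2): row 15 → A = U11 ✓
Every {B, C} value is associated with a single A value, so {B, C} -> A holds.

Yes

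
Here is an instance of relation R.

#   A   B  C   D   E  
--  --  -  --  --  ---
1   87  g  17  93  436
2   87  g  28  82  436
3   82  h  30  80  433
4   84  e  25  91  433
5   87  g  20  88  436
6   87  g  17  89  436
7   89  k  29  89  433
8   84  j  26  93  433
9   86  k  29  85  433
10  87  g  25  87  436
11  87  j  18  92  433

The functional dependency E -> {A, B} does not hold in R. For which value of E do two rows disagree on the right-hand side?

E=436: rows 1, 2, 5, 6, 10 → {A,B} = (87, g), (87, g), (87, g), (87, g), (87, g) ✓
E=433: rows 3, 4, 7, 8, 9, 11 → {A,B} takes values {(82, h), (84, e), (89, k), (84, j), (86, k), (87, j)} — violation
The only E value with inconsistent RHS is E=433.

433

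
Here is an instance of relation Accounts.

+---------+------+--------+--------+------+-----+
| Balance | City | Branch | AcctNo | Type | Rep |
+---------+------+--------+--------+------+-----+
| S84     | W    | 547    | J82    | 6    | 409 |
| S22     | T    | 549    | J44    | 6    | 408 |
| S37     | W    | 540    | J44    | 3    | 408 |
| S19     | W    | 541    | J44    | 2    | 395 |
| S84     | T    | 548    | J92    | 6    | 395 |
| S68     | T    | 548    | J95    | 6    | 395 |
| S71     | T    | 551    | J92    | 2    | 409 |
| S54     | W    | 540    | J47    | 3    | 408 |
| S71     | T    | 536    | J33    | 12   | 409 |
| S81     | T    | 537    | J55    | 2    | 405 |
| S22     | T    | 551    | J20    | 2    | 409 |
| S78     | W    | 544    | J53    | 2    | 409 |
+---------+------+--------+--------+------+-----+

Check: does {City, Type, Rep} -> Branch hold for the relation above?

(City=W, Type=6, Rep=409): 1 row → Branch = 547 ✓
(City=T, Type=6, Rep=408): 1 row → Branch = 549 ✓
(City=W, Type=3, Rep=408): 2 rows → Branch = 540, 540 ✓
(City=W, Type=2, Rep=395): 1 row → Branch = 541 ✓
(City=T, Type=6, Rep=395): 2 rows → Branch = 548, 548 ✓
(City=T, Type=2, Rep=409): 2 rows → Branch = 551, 551 ✓
(City=T, Type=12, Rep=409): 1 row → Branch = 536 ✓
(City=T, Type=2, Rep=405): 1 row → Branch = 537 ✓
(City=W, Type=2, Rep=409): 1 row → Branch = 544 ✓
Every {City, Type, Rep} value is associated with a single Branch value, so {City, Type, Rep} -> Branch holds.

Yes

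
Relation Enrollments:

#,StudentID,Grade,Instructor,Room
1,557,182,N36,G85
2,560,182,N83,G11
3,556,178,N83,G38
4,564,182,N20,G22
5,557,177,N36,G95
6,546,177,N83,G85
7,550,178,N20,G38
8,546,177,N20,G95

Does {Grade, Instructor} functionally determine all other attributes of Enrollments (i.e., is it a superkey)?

Yes

All 8 rows have distinct {Grade, Instructor} values, so {Grade, Instructor} → (all attributes) holds and {Grade, Instructor} is a superkey.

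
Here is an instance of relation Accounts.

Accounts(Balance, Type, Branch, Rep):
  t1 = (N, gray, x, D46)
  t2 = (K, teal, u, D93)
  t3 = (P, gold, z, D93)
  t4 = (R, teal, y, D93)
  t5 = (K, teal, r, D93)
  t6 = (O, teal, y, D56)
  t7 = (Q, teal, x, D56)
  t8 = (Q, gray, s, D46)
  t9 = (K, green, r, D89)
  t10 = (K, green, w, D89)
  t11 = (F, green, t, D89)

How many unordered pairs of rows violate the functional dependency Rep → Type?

Rep=D46: all 2 rows agree on Type — 0 pairs.
Rep=D93: violating pairs (2,3), (3,4), (3,5) — 3 pairs.
Rep=D56: all 2 rows agree on Type — 0 pairs.
Rep=D89: all 3 rows agree on Type — 0 pairs.

3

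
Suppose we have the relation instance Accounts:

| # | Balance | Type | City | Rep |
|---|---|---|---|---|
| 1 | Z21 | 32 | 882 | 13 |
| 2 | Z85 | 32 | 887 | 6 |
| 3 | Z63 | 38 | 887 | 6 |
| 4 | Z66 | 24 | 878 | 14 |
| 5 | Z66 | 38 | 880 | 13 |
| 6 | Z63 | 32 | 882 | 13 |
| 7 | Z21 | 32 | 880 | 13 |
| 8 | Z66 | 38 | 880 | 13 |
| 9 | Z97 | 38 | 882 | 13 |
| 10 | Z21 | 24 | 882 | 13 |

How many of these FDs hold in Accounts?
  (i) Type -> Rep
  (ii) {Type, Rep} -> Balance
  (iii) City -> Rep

1

(i) Type -> Rep: Type=32: rows 1, 2, 6, 7 → Rep takes values {13, 6} — violation; Type=38: rows 3, 5, 8, 9 → Rep takes values {6, 13} — violation; Type=24: rows 4, 10 → Rep takes values {14, 13} — violation — fails.
(ii) {Type, Rep} -> Balance: (Type=32, Rep=13): rows 1, 6, 7 → Balance takes values {Z21, Z63} — violation; (Type=38, Rep=13): rows 5, 8, 9 → Balance takes values {Z66, Z97} — violation — fails.
(iii) City -> Rep: every LHS value maps to a single RHS value — holds.
1 of the 3 dependencies holds.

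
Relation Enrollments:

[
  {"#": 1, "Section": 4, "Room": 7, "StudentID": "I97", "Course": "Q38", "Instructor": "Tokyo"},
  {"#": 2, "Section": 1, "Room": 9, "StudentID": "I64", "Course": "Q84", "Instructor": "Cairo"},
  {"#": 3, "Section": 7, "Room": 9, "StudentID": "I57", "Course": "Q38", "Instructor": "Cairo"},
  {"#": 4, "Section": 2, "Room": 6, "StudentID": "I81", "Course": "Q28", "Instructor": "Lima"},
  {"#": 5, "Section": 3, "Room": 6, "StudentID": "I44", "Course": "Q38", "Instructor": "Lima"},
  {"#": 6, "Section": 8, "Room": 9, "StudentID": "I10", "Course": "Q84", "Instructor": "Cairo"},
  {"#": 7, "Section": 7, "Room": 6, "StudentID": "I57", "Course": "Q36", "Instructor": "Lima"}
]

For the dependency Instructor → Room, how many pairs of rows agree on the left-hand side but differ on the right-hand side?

Instructor=Cairo: all 3 rows agree on Room — 0 pairs.
Instructor=Lima: all 3 rows agree on Room — 0 pairs.

0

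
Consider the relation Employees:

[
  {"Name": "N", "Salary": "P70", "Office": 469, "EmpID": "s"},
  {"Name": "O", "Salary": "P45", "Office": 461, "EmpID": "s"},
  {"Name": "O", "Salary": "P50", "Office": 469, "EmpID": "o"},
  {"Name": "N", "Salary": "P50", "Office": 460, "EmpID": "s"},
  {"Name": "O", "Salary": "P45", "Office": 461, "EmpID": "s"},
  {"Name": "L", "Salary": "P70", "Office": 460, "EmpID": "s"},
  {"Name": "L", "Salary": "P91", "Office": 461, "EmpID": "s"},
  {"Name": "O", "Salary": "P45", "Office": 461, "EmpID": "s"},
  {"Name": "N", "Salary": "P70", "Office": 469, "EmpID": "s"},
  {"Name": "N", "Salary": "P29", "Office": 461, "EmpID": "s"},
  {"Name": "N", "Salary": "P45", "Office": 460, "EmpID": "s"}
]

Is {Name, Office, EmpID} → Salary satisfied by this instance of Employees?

No

(Name=N, Office=469, EmpID=s): 2 rows → Salary = P70, P70 ✓
(Name=O, Office=461, EmpID=s): 3 rows → Salary = P45, P45, P45 ✓
(Name=O, Office=469, EmpID=o): 1 row → Salary = P50 ✓
(Name=N, Office=460, EmpID=s): 2 rows → Salary takes values {P50, P45} — violation
(Name=L, Office=460, EmpID=s): 1 row → Salary = P70 ✓
(Name=L, Office=461, EmpID=s): 1 row → Salary = P91 ✓
(Name=N, Office=461, EmpID=s): 1 row → Salary = P29 ✓
Two rows agree on {Name, Office, EmpID} but differ on Salary, so {Name, Office, EmpID} → Salary does not hold.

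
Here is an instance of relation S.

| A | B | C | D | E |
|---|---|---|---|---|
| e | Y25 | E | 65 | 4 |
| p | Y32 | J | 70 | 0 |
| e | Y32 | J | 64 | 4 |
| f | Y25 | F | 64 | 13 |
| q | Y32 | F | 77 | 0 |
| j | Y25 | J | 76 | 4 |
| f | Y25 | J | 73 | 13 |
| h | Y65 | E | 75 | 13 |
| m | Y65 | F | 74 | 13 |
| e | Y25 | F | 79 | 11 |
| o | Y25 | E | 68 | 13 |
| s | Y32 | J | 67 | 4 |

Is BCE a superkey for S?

No

Two distinct rows share (B=Y32, C=J, E=4), so BCE does not determine every attribute — not a superkey.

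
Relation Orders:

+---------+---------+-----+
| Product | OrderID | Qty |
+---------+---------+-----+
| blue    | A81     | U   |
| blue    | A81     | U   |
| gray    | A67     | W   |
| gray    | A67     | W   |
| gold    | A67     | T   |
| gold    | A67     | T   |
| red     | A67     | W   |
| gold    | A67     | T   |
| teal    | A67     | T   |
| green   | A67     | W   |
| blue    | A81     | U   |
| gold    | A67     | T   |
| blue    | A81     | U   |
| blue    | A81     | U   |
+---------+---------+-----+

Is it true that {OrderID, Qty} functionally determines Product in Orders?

(OrderID=A81, Qty=U): 5 rows → Product = blue, blue, blue, blue, blue ✓
(OrderID=A67, Qty=W): 4 rows → Product takes values {gray, red, green} — violation
(OrderID=A67, Qty=T): 5 rows → Product takes values {gold, teal} — violation
Two rows agree on {OrderID, Qty} but differ on Product, so {OrderID, Qty} → Product does not hold.

No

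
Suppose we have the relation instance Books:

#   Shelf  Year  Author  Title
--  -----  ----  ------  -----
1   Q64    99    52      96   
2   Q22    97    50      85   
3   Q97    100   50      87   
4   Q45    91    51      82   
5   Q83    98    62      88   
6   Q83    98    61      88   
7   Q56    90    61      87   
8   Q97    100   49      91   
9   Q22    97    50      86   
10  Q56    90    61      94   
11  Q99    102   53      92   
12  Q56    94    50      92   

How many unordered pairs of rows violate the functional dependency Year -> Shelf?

Year=97: all 2 rows agree on Shelf — 0 pairs.
Year=100: all 2 rows agree on Shelf — 0 pairs.
Year=98: all 2 rows agree on Shelf — 0 pairs.
Year=90: all 2 rows agree on Shelf — 0 pairs.

0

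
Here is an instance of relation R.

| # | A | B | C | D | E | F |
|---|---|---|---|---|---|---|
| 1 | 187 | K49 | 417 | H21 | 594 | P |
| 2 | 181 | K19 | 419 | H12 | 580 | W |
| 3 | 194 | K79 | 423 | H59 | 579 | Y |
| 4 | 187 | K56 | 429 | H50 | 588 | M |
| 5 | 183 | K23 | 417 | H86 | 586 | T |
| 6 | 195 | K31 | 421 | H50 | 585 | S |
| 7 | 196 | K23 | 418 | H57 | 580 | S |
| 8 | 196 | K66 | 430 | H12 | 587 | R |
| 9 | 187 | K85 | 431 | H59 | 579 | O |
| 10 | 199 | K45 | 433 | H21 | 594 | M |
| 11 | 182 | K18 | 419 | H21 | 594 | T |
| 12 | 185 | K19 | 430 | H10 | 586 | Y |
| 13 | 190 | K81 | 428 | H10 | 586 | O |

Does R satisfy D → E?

D=H21: rows 1, 10, 11 → E = 594, 594, 594 ✓
D=H12: rows 2, 8 → E takes values {580, 587} — violation
D=H59: rows 3, 9 → E = 579, 579 ✓
D=H50: rows 4, 6 → E takes values {588, 585} — violation
D=H86: row 5 → E = 586 ✓
D=H57: row 7 → E = 580 ✓
D=H10: rows 12, 13 → E = 586, 586 ✓
Two rows agree on D but differ on E, so D → E does not hold.

No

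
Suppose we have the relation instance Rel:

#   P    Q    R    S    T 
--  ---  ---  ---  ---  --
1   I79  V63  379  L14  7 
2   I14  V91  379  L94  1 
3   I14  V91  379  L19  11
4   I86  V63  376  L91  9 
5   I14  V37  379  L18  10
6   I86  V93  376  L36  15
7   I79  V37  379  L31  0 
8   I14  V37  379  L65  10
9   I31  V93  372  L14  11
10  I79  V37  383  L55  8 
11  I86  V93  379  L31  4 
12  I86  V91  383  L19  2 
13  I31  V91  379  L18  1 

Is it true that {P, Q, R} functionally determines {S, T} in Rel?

No

(P=I79, Q=V63, R=379): row 1 → {S,T} = (L14, 7) ✓
(P=I14, Q=V91, R=379): rows 2, 3 → {S,T} takes values {(L94, 1), (L19, 11)} — violation
(P=I86, Q=V63, R=376): row 4 → {S,T} = (L91, 9) ✓
(P=I14, Q=V37, R=379): rows 5, 8 → {S,T} takes values {(L18, 10), (L65, 10)} — violation
(P=I86, Q=V93, R=376): row 6 → {S,T} = (L36, 15) ✓
(P=I79, Q=V37, R=379): row 7 → {S,T} = (L31, 0) ✓
(P=I31, Q=V93, R=372): row 9 → {S,T} = (L14, 11) ✓
(P=I79, Q=V37, R=383): row 10 → {S,T} = (L55, 8) ✓
(P=I86, Q=V93, R=379): row 11 → {S,T} = (L31, 4) ✓
(P=I86, Q=V91, R=383): row 12 → {S,T} = (L19, 2) ✓
(P=I31, Q=V91, R=379): row 13 → {S,T} = (L18, 1) ✓
Two rows agree on {P, Q, R} but differ on {S, T}, so {P, Q, R} → {S, T} does not hold.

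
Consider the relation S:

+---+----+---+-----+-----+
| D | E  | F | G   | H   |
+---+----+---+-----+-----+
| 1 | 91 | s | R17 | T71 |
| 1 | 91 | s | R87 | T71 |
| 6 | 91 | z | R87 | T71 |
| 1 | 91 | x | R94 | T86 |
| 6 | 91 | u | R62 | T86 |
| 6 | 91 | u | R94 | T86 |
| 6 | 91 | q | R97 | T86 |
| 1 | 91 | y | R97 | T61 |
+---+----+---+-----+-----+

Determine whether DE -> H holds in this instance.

(D=1, E=91): 4 rows → H takes values {T71, T86, T61} — violation
(D=6, E=91): 4 rows → H takes values {T71, T86} — violation
Two rows agree on DE but differ on H, so DE -> H does not hold.

No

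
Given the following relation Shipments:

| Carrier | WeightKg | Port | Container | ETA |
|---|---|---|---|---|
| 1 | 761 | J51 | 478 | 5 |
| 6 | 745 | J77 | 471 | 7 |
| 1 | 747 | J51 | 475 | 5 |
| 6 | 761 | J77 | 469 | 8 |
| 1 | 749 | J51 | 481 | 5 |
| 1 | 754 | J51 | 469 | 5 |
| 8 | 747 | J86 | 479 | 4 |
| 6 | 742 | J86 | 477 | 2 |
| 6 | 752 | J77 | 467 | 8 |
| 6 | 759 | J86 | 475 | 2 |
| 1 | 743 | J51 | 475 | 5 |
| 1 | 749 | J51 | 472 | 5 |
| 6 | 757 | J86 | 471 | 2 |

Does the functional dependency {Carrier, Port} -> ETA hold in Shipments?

No

(Carrier=1, Port=J51): 6 rows → ETA = 5, 5, 5, 5, 5, 5 ✓
(Carrier=6, Port=J77): 3 rows → ETA takes values {7, 8} — violation
(Carrier=8, Port=J86): 1 row → ETA = 4 ✓
(Carrier=6, Port=J86): 3 rows → ETA = 2, 2, 2 ✓
Two rows agree on {Carrier, Port} but differ on ETA, so {Carrier, Port} -> ETA does not hold.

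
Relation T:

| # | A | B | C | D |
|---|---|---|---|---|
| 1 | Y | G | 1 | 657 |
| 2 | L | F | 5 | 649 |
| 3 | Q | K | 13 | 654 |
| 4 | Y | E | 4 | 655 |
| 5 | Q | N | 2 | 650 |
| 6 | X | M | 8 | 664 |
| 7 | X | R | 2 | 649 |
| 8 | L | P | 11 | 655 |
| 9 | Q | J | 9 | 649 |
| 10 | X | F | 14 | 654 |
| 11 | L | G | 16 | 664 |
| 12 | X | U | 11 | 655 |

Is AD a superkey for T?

All 12 rows have distinct AD values, so AD → (all attributes) holds and AD is a superkey.

Yes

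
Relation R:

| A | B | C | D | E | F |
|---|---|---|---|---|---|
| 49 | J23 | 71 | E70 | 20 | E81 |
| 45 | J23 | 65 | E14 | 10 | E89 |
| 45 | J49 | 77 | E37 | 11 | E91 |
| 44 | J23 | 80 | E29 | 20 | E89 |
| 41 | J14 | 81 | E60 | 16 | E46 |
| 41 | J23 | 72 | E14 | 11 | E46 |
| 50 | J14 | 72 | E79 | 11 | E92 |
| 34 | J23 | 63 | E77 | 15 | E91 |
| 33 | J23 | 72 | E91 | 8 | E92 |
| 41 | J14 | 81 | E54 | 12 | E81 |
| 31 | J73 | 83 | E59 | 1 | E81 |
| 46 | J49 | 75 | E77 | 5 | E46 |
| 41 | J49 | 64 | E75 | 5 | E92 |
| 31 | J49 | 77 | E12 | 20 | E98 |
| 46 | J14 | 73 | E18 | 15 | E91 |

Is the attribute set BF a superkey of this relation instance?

Two distinct rows share (B=J23, F=E89), so BF does not determine every attribute — not a superkey.

No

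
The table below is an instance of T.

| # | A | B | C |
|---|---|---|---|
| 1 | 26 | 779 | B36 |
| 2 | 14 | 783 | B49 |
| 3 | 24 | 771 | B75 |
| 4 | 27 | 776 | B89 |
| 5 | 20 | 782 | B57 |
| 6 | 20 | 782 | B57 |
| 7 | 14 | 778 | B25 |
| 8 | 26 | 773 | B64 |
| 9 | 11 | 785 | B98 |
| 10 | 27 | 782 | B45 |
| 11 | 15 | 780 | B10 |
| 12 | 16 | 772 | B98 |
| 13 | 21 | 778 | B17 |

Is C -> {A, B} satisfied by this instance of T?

C=B36: row 1 → {A,B} = (26, 779) ✓
C=B49: row 2 → {A,B} = (14, 783) ✓
C=B75: row 3 → {A,B} = (24, 771) ✓
C=B89: row 4 → {A,B} = (27, 776) ✓
C=B57: rows 5, 6 → {A,B} = (20, 782), (20, 782) ✓
C=B25: row 7 → {A,B} = (14, 778) ✓
C=B64: row 8 → {A,B} = (26, 773) ✓
C=B98: rows 9, 12 → {A,B} takes values {(11, 785), (16, 772)} — violation
C=B45: row 10 → {A,B} = (27, 782) ✓
C=B10: row 11 → {A,B} = (15, 780) ✓
C=B17: row 13 → {A,B} = (21, 778) ✓
Two rows agree on C but differ on {A, B}, so C -> {A, B} does not hold.

No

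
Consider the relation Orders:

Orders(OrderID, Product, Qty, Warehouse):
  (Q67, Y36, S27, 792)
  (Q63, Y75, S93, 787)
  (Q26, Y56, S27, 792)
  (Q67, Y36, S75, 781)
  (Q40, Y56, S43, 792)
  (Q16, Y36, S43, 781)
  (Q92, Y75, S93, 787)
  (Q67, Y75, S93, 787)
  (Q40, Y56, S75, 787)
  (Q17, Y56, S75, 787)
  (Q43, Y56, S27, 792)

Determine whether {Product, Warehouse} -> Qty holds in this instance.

(Product=Y36, Warehouse=792): 1 row → Qty = S27 ✓
(Product=Y75, Warehouse=787): 3 rows → Qty = S93, S93, S93 ✓
(Product=Y56, Warehouse=792): 3 rows → Qty takes values {S27, S43} — violation
(Product=Y36, Warehouse=781): 2 rows → Qty takes values {S75, S43} — violation
(Product=Y56, Warehouse=787): 2 rows → Qty = S75, S75 ✓
Two rows agree on {Product, Warehouse} but differ on Qty, so {Product, Warehouse} -> Qty does not hold.

No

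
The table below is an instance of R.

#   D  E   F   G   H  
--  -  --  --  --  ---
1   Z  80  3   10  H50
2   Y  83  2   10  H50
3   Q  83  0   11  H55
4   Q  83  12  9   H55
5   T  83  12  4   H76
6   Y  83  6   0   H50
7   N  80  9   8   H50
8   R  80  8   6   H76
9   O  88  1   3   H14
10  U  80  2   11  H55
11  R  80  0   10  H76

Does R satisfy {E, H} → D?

No

(E=80, H=H50): rows 1, 7 → D takes values {Z, N} — violation
(E=83, H=H50): rows 2, 6 → D = Y, Y ✓
(E=83, H=H55): rows 3, 4 → D = Q, Q ✓
(E=83, H=H76): row 5 → D = T ✓
(E=80, H=H76): rows 8, 11 → D = R, R ✓
(E=88, H=H14): row 9 → D = O ✓
(E=80, H=H55): row 10 → D = U ✓
Two rows agree on {E, H} but differ on D, so {E, H} → D does not hold.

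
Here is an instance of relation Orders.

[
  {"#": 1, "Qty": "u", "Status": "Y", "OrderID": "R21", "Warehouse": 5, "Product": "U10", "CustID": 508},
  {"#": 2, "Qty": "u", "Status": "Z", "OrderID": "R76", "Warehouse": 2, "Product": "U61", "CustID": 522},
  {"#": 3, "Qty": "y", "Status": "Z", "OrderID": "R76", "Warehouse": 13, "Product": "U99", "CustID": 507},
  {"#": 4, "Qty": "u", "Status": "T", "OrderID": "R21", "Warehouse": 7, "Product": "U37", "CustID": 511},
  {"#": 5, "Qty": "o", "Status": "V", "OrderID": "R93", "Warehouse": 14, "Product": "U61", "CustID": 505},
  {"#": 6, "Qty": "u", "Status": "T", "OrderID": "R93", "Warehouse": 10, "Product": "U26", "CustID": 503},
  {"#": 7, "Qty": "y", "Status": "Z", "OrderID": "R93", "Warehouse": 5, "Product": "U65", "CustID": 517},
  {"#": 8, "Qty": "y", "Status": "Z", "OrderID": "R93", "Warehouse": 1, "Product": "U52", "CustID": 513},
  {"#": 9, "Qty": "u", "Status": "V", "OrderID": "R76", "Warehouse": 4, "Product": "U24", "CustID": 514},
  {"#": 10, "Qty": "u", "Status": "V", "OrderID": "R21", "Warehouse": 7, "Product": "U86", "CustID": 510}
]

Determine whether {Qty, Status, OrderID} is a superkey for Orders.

Rows 7 and 8 have the same {Qty, Status, OrderID} value (Qty=y, Status=Z, OrderID=R93) but are distinct tuples, so {Qty, Status, OrderID} does not determine every attribute — not a superkey.

No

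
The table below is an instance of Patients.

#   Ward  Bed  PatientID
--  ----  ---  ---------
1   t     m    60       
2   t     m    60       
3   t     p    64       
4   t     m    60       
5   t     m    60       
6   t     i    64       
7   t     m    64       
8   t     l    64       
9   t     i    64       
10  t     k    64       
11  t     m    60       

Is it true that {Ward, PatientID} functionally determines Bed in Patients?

No

(Ward=t, PatientID=60): rows 1, 2, 4, 5, 11 → Bed = m, m, m, m, m ✓
(Ward=t, PatientID=64): rows 3, 6, 7, 8, 9, 10 → Bed takes values {p, i, m, l, k} — violation
Two rows agree on {Ward, PatientID} but differ on Bed, so {Ward, PatientID} → Bed does not hold.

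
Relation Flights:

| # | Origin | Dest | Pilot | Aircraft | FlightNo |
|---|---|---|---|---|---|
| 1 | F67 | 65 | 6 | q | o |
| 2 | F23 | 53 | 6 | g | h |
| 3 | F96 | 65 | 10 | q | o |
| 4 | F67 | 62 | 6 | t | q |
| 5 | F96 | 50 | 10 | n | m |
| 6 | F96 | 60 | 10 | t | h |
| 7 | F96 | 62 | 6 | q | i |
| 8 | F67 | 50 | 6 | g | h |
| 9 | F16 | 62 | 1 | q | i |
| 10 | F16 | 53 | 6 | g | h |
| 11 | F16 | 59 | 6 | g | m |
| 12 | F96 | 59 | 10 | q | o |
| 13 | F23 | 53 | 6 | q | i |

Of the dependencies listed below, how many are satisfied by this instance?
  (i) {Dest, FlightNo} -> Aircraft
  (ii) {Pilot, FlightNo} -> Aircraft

(i) {Dest, FlightNo} -> Aircraft: every LHS value maps to a single RHS value — holds.
(ii) {Pilot, FlightNo} -> Aircraft: every LHS value maps to a single RHS value — holds.
2 of the 2 dependencies hold.

2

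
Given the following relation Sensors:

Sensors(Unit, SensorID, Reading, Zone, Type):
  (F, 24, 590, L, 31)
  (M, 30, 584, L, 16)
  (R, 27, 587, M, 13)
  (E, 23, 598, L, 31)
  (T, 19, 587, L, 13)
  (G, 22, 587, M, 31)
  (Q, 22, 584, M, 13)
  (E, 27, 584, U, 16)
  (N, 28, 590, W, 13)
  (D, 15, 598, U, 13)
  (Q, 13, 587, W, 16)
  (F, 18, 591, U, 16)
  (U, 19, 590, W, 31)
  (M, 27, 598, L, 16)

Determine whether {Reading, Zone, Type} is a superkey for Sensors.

Yes

All 14 rows have distinct {Reading, Zone, Type} values, so {Reading, Zone, Type} → (all attributes) holds and {Reading, Zone, Type} is a superkey.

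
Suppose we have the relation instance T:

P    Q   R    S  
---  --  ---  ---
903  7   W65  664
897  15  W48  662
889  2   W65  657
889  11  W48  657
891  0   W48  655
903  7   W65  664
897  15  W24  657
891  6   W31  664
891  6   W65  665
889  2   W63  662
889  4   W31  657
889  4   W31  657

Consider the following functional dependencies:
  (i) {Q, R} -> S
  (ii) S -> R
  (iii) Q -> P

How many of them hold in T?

2

(i) {Q, R} -> S: every LHS value maps to a single RHS value — holds.
(ii) S -> R: S=664: 3 rows → R takes values {W65, W31} — violation; S=662: 2 rows → R takes values {W48, W63} — violation; S=657: 5 rows → R takes values {W65, W48, W24, W31} — violation — fails.
(iii) Q -> P: every LHS value maps to a single RHS value — holds.
2 of the 3 dependencies hold.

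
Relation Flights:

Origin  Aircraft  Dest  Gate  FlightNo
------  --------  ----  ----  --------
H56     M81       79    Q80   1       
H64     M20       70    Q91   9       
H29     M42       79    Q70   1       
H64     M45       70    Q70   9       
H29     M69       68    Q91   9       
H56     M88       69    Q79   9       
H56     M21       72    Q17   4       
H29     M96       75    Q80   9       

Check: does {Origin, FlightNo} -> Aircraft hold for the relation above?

(Origin=H56, FlightNo=1): 1 row → Aircraft = M81 ✓
(Origin=H64, FlightNo=9): 2 rows → Aircraft takes values {M20, M45} — violation
(Origin=H29, FlightNo=1): 1 row → Aircraft = M42 ✓
(Origin=H29, FlightNo=9): 2 rows → Aircraft takes values {M69, M96} — violation
(Origin=H56, FlightNo=9): 1 row → Aircraft = M88 ✓
(Origin=H56, FlightNo=4): 1 row → Aircraft = M21 ✓
Two rows agree on {Origin, FlightNo} but differ on Aircraft, so {Origin, FlightNo} -> Aircraft does not hold.

No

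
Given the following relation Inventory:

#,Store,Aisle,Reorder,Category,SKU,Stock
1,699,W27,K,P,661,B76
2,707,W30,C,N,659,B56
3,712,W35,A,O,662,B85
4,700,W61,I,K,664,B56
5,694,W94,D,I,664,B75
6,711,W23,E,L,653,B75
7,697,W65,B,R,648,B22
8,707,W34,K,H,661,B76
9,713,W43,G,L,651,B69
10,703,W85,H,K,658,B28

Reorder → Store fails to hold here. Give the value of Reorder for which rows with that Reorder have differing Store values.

Reorder=K: rows 1, 8 → Store takes values {699, 707} — violation
Reorder=C: row 2 → Store = 707 ✓
Reorder=A: row 3 → Store = 712 ✓
Reorder=I: row 4 → Store = 700 ✓
Reorder=D: row 5 → Store = 694 ✓
Reorder=E: row 6 → Store = 711 ✓
Reorder=B: row 7 → Store = 697 ✓
Reorder=G: row 9 → Store = 713 ✓
Reorder=H: row 10 → Store = 703 ✓
The only Reorder value with inconsistent Store is Reorder=K.

K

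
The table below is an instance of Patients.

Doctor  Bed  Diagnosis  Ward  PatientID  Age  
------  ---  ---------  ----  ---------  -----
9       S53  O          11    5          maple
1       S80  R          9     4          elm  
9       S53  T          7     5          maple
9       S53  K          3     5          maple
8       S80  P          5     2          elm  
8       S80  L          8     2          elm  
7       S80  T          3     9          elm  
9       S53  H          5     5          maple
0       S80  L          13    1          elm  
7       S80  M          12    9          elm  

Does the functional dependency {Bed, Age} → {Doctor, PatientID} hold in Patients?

No

(Bed=S53, Age=maple): 4 rows → {Doctor,PatientID} = (9, 5), (9, 5), (9, 5), (9, 5) ✓
(Bed=S80, Age=elm): 6 rows → {Doctor,PatientID} takes values {(1, 4), (8, 2), (7, 9), (0, 1)} — violation
Two rows agree on {Bed, Age} but differ on {Doctor, PatientID}, so {Bed, Age} → {Doctor, PatientID} does not hold.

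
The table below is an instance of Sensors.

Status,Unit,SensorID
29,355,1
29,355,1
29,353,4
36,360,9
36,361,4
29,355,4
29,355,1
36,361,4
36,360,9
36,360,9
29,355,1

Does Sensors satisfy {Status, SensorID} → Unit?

(Status=29, SensorID=1): 4 rows → Unit = 355, 355, 355, 355 ✓
(Status=29, SensorID=4): 2 rows → Unit takes values {353, 355} — violation
(Status=36, SensorID=9): 3 rows → Unit = 360, 360, 360 ✓
(Status=36, SensorID=4): 2 rows → Unit = 361, 361 ✓
Two rows agree on {Status, SensorID} but differ on Unit, so {Status, SensorID} → Unit does not hold.

No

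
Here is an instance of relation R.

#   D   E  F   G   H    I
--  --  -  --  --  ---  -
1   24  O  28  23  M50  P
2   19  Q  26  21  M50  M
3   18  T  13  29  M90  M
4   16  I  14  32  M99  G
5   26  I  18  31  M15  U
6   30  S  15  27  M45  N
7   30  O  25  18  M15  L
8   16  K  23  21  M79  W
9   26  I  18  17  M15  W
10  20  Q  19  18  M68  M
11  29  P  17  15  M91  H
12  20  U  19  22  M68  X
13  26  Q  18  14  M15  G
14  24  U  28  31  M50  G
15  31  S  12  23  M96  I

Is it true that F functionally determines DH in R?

Yes

F=28: rows 1, 14 → {D,H} = (24, M50), (24, M50) ✓
F=26: row 2 → {D,H} = (19, M50) ✓
F=13: row 3 → {D,H} = (18, M90) ✓
F=14: row 4 → {D,H} = (16, M99) ✓
F=18: rows 5, 9, 13 → {D,H} = (26, M15), (26, M15), (26, M15) ✓
F=15: row 6 → {D,H} = (30, M45) ✓
F=25: row 7 → {D,H} = (30, M15) ✓
F=23: row 8 → {D,H} = (16, M79) ✓
F=19: rows 10, 12 → {D,H} = (20, M68), (20, M68) ✓
F=17: row 11 → {D,H} = (29, M91) ✓
F=12: row 15 → {D,H} = (31, M96) ✓
Every F value is associated with a single DH value, so F -> DH holds.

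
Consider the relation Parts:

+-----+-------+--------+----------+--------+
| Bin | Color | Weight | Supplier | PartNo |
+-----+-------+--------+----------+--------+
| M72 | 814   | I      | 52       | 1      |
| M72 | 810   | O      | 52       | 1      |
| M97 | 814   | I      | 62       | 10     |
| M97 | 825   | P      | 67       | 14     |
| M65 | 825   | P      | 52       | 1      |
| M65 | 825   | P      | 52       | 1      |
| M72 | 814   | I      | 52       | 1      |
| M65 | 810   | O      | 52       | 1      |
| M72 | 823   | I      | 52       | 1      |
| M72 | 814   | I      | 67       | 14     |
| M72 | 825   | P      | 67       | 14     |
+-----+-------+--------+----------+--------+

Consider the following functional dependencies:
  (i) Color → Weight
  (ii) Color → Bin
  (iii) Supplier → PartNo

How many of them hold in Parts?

(i) Color → Weight: every LHS value maps to a single RHS value — holds.
(ii) Color → Bin: Color=814: 4 rows → Bin takes values {M72, M97} — violation; Color=810: 2 rows → Bin takes values {M72, M65} — violation; Color=825: 4 rows → Bin takes values {M97, M65, M72} — violation — fails.
(iii) Supplier → PartNo: every LHS value maps to a single RHS value — holds.
2 of the 3 dependencies hold.

2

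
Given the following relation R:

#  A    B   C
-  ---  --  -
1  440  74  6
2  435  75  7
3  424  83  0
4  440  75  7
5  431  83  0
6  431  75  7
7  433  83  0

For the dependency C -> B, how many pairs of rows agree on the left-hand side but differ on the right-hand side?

0

C=7: all 3 rows agree on B — 0 pairs.
C=0: all 3 rows agree on B — 0 pairs.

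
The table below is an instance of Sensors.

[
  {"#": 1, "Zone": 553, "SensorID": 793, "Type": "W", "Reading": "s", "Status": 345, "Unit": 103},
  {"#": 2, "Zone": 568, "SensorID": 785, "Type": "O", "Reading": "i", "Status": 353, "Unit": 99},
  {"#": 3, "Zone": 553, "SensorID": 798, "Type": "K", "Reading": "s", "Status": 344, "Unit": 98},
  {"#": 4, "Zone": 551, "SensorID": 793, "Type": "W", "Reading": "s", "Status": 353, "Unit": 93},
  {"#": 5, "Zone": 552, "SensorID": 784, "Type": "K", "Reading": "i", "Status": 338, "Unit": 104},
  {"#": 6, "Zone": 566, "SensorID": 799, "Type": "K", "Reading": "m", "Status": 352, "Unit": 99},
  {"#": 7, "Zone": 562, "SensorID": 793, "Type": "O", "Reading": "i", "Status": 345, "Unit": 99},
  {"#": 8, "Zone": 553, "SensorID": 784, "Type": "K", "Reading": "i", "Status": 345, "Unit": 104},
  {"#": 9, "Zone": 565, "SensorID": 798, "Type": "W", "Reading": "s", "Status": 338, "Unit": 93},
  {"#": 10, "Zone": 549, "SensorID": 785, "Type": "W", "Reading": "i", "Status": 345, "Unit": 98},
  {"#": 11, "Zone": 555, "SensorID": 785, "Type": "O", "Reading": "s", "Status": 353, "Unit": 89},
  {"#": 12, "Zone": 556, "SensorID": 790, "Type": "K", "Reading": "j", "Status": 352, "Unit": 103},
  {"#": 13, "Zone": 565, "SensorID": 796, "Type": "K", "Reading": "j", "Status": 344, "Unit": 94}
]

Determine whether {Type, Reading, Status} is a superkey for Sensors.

Yes

All 13 rows have distinct {Type, Reading, Status} values, so {Type, Reading, Status} → (all attributes) holds and {Type, Reading, Status} is a superkey.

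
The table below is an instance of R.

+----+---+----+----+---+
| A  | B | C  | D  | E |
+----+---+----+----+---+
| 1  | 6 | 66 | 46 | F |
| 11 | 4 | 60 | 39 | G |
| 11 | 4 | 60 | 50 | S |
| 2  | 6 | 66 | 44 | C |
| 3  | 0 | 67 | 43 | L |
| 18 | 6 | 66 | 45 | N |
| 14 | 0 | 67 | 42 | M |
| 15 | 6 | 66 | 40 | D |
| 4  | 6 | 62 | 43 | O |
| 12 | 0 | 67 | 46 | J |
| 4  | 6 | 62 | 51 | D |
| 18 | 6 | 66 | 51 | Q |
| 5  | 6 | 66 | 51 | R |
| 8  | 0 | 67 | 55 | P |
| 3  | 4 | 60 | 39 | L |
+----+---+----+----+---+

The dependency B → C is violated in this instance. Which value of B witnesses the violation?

6

B=6: 8 rows → C takes values {66, 62} — violation
B=4: 3 rows → C = 60, 60, 60 ✓
B=0: 4 rows → C = 67, 67, 67, 67 ✓
The only B value with inconsistent C is B=6.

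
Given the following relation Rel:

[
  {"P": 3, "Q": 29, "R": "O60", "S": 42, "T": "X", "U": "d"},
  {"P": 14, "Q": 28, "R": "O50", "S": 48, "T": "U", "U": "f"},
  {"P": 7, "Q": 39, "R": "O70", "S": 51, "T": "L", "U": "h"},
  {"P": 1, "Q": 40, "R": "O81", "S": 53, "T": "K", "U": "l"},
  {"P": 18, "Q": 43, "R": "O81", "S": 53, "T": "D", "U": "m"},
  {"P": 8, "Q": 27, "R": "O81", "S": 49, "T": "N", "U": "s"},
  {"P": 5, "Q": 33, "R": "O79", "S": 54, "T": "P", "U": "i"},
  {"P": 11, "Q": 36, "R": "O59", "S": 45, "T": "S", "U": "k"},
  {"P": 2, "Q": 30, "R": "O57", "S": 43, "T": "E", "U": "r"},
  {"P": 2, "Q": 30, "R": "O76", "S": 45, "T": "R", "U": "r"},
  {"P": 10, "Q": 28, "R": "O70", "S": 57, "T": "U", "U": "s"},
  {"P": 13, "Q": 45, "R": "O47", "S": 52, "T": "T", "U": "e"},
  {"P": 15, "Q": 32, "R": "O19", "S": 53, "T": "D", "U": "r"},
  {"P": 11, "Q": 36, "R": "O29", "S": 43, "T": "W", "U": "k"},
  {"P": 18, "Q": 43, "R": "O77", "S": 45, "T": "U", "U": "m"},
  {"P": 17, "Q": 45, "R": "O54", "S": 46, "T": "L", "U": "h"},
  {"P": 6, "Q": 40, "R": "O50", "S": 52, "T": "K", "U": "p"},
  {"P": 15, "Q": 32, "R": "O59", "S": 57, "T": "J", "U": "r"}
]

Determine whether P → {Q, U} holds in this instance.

Yes

P=3: 1 row → {Q,U} = (29, d) ✓
P=14: 1 row → {Q,U} = (28, f) ✓
P=7: 1 row → {Q,U} = (39, h) ✓
P=1: 1 row → {Q,U} = (40, l) ✓
P=18: 2 rows → {Q,U} = (43, m), (43, m) ✓
P=8: 1 row → {Q,U} = (27, s) ✓
P=5: 1 row → {Q,U} = (33, i) ✓
P=11: 2 rows → {Q,U} = (36, k), (36, k) ✓
P=2: 2 rows → {Q,U} = (30, r), (30, r) ✓
P=10: 1 row → {Q,U} = (28, s) ✓
P=13: 1 row → {Q,U} = (45, e) ✓
P=15: 2 rows → {Q,U} = (32, r), (32, r) ✓
P=17: 1 row → {Q,U} = (45, h) ✓
P=6: 1 row → {Q,U} = (40, p) ✓
Every P value is associated with a single {Q, U} value, so P → {Q, U} holds.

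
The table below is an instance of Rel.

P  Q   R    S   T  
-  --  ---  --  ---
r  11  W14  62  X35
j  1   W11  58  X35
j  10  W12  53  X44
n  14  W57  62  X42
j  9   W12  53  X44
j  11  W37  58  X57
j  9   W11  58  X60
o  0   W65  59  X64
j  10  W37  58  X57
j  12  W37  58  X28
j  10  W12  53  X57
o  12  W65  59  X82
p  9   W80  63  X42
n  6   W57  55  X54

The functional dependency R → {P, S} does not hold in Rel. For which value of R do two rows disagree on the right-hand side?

R=W14: 1 row → {P,S} = (r, 62) ✓
R=W11: 2 rows → {P,S} = (j, 58), (j, 58) ✓
R=W12: 3 rows → {P,S} = (j, 53), (j, 53), (j, 53) ✓
R=W57: 2 rows → {P,S} takes values {(n, 62), (n, 55)} — violation
R=W37: 3 rows → {P,S} = (j, 58), (j, 58), (j, 58) ✓
R=W65: 2 rows → {P,S} = (o, 59), (o, 59) ✓
R=W80: 1 row → {P,S} = (p, 63) ✓
The only R value with inconsistent RHS is R=W57.

W57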